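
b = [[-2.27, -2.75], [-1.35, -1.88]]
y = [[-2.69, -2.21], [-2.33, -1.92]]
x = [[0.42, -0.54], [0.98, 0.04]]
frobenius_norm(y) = 4.61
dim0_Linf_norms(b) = [2.27, 2.75]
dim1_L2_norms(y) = [3.48, 3.02]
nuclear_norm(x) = 1.59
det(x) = 0.55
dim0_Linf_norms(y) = [2.69, 2.21]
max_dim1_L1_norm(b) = 5.02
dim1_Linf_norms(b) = [2.75, 1.88]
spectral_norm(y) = 4.61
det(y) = 0.02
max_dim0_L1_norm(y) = 5.02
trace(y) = -4.61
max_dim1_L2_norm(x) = 0.98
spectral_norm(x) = 1.08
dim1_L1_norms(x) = [0.96, 1.02]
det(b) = 0.56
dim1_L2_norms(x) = [0.68, 0.98]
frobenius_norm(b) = 4.25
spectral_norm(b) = 4.25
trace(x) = 0.46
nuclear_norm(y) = 4.61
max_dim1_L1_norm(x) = 1.02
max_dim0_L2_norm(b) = 3.33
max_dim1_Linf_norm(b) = 2.75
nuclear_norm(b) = 4.38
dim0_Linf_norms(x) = [0.98, 0.54]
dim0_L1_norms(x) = [1.4, 0.58]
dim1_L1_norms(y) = [4.9, 4.25]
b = x + y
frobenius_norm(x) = 1.20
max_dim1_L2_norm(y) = 3.48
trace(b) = -4.15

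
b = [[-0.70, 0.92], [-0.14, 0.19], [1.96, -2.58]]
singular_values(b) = [3.45, 0.0]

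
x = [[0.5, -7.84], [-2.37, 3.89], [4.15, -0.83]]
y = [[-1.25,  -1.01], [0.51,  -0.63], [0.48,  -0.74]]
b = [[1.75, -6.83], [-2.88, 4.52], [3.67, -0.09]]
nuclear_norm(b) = 12.49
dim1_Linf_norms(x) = [7.84, 3.89, 4.15]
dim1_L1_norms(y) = [2.26, 1.14, 1.22]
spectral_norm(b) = 8.88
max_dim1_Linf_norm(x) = 7.84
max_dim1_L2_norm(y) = 1.61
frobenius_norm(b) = 9.59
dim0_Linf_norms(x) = [4.15, 7.84]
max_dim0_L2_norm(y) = 1.43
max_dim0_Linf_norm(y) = 1.25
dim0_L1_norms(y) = [2.24, 2.38]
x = b + y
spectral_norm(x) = 9.05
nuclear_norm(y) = 2.80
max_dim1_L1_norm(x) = 8.34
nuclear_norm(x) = 13.34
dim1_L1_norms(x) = [8.34, 6.26, 4.98]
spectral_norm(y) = 1.61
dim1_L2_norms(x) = [7.86, 4.56, 4.23]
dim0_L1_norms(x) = [7.02, 12.56]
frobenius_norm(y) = 2.00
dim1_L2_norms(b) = [7.05, 5.36, 3.67]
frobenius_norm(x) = 10.02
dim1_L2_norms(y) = [1.61, 0.81, 0.88]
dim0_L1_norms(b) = [8.3, 11.44]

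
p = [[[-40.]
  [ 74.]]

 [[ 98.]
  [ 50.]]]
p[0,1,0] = 74.0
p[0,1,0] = 74.0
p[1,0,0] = 98.0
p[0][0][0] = -40.0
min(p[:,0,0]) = -40.0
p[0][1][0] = 74.0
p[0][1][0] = 74.0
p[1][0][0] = 98.0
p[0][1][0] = 74.0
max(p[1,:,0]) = 98.0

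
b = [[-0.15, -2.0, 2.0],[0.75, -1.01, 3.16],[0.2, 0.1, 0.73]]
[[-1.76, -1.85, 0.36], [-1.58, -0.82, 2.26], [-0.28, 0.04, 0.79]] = b@ [[0.77,  0.76,  -0.01], [0.20,  0.63,  0.79], [-0.62,  -0.24,  0.97]]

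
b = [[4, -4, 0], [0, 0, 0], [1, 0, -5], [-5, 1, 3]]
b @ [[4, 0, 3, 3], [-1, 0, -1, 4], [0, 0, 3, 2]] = [[20, 0, 16, -4], [0, 0, 0, 0], [4, 0, -12, -7], [-21, 0, -7, -5]]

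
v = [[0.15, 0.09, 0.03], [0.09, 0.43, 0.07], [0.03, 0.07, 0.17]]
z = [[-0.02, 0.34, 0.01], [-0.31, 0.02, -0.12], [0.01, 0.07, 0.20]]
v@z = [[-0.03, 0.05, -0.00], [-0.13, 0.04, -0.04], [-0.02, 0.02, 0.03]]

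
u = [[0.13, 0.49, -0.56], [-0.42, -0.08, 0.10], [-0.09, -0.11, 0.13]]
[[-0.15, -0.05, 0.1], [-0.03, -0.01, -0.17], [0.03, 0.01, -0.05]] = u @ [[0.15, 0.04, 0.39], [-0.31, -0.2, -0.01], [0.04, -0.07, -0.1]]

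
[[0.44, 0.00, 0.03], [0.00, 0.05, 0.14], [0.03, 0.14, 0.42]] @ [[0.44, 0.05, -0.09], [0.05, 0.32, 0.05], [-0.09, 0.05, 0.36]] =[[0.19, 0.02, -0.03], [-0.01, 0.02, 0.05], [-0.02, 0.07, 0.16]]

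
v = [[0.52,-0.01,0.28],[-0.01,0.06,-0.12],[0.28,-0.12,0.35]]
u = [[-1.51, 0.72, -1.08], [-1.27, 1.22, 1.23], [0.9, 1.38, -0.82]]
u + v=[[-0.99, 0.71, -0.8], [-1.28, 1.28, 1.11], [1.18, 1.26, -0.47]]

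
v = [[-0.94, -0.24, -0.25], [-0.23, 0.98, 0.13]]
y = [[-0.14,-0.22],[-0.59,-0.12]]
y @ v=[[0.18, -0.18, 0.01], [0.58, 0.02, 0.13]]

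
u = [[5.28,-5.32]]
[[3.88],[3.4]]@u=[[20.49, -20.64], [17.95, -18.09]]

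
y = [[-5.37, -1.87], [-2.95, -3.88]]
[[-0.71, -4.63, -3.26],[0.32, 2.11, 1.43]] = y @[[0.22, 1.43, 1.00],[-0.25, -1.63, -1.13]]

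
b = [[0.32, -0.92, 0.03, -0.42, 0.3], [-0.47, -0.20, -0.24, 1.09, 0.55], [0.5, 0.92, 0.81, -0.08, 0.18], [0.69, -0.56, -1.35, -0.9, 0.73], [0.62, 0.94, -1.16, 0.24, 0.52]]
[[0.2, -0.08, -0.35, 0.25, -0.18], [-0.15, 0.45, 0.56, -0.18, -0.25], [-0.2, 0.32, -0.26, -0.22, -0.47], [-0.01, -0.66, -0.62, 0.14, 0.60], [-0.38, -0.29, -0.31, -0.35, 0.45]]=b @ [[0.06,  -0.15,  -0.80,  0.05,  -0.24], [-0.25,  0.03,  0.11,  -0.26,  0.15], [0.05,  0.4,  0.02,  0.02,  -0.57], [-0.04,  0.27,  0.11,  -0.11,  -0.30], [-0.22,  0.34,  0.16,  -0.16,  -0.26]]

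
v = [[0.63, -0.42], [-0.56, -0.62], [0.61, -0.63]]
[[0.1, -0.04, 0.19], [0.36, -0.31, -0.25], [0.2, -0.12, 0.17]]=v@ [[-0.14, 0.17, 0.36],  [-0.46, 0.35, 0.08]]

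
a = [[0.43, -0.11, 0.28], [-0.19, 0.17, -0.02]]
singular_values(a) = [0.57, 0.15]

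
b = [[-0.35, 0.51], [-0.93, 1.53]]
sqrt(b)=[[-0.26+0.28j, (0.44-0.09j)], [-0.81+0.16j, 1.37-0.05j]]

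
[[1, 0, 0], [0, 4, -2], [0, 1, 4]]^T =[[1, 0, 0], [0, 4, 1], [0, -2, 4]]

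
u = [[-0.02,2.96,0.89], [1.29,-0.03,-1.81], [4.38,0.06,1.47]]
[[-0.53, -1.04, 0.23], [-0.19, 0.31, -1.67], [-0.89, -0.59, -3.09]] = u@[[-0.19, -0.06, -0.82], [-0.17, -0.29, -0.03], [-0.03, -0.21, 0.34]]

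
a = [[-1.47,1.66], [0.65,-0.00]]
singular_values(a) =[2.26, 0.48]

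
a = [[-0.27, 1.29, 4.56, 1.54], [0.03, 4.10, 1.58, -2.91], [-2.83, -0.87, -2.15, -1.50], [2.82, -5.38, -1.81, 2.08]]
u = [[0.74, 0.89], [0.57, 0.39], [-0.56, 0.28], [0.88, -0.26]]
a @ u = [[-0.66, 1.14], [-1.09, 2.82], [-2.71, -3.07], [1.86, -0.64]]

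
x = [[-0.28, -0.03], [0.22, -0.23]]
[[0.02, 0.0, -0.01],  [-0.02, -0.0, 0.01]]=x@[[-0.07, -0.01, 0.02], [0.03, 0.0, -0.01]]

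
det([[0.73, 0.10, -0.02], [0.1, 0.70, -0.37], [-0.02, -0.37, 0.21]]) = 0.006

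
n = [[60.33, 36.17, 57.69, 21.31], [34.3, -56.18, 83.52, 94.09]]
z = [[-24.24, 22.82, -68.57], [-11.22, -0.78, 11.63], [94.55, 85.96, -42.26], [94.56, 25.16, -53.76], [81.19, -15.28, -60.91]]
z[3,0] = 94.56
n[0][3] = 21.31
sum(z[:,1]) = 117.88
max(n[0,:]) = 60.33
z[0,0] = -24.24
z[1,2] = 11.63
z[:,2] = [-68.57, 11.63, -42.26, -53.76, -60.91]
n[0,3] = 21.31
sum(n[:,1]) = -20.009999999999998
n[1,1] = -56.18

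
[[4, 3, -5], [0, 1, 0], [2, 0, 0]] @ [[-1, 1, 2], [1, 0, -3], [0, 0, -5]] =[[-1, 4, 24], [1, 0, -3], [-2, 2, 4]]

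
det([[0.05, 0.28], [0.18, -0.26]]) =-0.063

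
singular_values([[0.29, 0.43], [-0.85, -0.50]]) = [1.1, 0.2]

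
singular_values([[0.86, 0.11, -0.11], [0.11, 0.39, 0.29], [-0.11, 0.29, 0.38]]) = [0.89, 0.68, 0.06]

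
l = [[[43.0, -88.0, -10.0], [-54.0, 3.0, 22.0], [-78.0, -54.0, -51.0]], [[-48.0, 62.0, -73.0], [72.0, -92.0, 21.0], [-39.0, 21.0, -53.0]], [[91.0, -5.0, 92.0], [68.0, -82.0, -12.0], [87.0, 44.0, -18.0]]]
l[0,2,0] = -78.0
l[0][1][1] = 3.0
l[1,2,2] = -53.0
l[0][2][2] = -51.0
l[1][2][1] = 21.0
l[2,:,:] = [[91.0, -5.0, 92.0], [68.0, -82.0, -12.0], [87.0, 44.0, -18.0]]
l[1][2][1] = 21.0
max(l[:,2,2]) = -18.0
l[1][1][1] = -92.0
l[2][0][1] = -5.0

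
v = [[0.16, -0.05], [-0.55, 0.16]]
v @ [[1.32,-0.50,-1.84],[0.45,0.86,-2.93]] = [[0.19, -0.12, -0.15],  [-0.65, 0.41, 0.54]]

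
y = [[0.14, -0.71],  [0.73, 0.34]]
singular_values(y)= [0.86, 0.66]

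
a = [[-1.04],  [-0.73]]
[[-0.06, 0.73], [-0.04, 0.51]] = a @ [[0.06, -0.7]]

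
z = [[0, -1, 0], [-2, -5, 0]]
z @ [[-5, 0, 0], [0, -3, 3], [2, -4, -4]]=[[0, 3, -3], [10, 15, -15]]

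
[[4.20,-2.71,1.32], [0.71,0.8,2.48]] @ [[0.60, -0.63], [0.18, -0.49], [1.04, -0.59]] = [[3.40, -2.10], [3.15, -2.3]]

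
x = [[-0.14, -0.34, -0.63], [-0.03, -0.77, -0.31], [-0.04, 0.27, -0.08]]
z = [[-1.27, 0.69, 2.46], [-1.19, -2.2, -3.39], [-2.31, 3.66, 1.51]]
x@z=[[2.04, -1.65, -0.14],[1.67, 0.54, 2.07],[-0.09, -0.91, -1.13]]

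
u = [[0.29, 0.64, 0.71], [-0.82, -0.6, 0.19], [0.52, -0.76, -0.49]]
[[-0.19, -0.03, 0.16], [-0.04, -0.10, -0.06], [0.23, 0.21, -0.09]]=u@[[0.09, 0.21, 0.06], [-0.12, -0.12, 0.07], [-0.19, -0.02, 0.14]]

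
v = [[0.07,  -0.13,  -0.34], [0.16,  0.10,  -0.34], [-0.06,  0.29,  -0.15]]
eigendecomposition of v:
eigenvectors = [[-0.84+0.00j, (0.37+0.5j), 0.37-0.50j], [-0.15+0.00j, (0.66+0j), (0.66-0j)], [-0.52+0.00j, (0.19-0.38j), 0.19+0.38j]]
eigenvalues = [(-0.16+0j), (0.09+0.32j), (0.09-0.32j)]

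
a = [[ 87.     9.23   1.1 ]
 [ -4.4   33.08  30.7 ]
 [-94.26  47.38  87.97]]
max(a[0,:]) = 87.0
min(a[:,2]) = 1.1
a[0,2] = 1.1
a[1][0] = -4.4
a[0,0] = 87.0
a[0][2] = 1.1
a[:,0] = [87.0, -4.4, -94.26]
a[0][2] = 1.1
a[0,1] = 9.23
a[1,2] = 30.7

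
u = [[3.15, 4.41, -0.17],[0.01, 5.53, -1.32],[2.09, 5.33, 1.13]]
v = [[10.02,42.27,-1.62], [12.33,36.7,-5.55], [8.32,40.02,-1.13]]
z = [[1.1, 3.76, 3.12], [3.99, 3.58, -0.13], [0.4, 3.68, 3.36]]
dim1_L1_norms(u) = [7.73, 6.86, 8.55]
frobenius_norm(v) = 71.36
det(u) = 31.59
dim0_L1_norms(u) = [5.25, 15.27, 2.62]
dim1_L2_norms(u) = [5.42, 5.69, 5.84]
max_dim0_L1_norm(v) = 118.99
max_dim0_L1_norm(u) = 15.27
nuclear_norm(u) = 13.26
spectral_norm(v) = 71.18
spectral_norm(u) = 9.33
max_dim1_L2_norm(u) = 5.84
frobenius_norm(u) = 9.79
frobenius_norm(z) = 8.88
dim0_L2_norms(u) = [3.78, 8.86, 1.75]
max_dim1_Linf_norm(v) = 42.27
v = z @ u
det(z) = 4.50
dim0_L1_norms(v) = [30.67, 118.99, 8.3]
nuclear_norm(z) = 11.99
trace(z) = 8.04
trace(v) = 45.59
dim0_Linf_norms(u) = [3.15, 5.53, 1.32]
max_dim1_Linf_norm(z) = 3.99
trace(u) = 9.81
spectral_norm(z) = 8.01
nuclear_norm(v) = 76.58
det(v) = 142.37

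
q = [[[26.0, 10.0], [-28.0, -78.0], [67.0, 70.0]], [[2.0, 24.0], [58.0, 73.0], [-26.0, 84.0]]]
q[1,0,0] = 2.0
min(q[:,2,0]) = -26.0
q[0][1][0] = -28.0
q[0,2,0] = 67.0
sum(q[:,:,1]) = 183.0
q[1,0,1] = 24.0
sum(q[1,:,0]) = 34.0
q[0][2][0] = 67.0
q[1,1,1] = 73.0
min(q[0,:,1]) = -78.0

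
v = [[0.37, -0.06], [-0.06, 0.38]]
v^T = [[0.37, -0.06],[-0.06, 0.38]]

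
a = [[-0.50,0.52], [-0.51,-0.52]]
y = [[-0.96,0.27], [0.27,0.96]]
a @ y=[[0.62, 0.36], [0.35, -0.64]]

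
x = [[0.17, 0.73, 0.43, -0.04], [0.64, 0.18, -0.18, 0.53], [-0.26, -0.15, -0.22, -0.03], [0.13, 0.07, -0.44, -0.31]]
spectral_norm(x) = 1.00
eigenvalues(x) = [(0.89+0j), (-0.53+0j), (-0.27+0.29j), (-0.27-0.29j)]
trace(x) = -0.18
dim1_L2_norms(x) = [0.87, 0.87, 0.37, 0.56]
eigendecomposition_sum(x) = [[0.36+0.00j, 0.39+0.00j, 0.02+0.00j, (0.16+0j)], [(0.46+0j), (0.48+0j), 0.02+0.00j, (0.2+0j)], [-0.15-0.00j, -0.16+0.00j, -0.01-0.00j, (-0.06+0j)], [0.12+0.00j, (0.13+0j), 0.01+0.00j, (0.05+0j)]] + [[(-0.14+0j), 0.13-0.00j, -0.25-0.00j, -0.37+0.00j], [(0.16-0j), -0.15+0.00j, (0.28+0j), 0.42-0.00j], [(-0.05+0j), 0.04-0.00j, (-0.08-0j), -0.12+0.00j], [-0.06+0.00j, (0.06-0j), -0.11-0.00j, (-0.16+0j)]] + [[-0.03+0.06j, (0.11+0.05j), 0.33+0.18j, (0.09-0.15j)],  [0.01-0.05j, -0.08-0.02j, -0.24-0.09j, -0.04+0.11j],  [-0.03-0.01j, (-0.02+0.05j), (-0.07+0.17j), 0.08+0.03j],  [(0.04-0.03j), (-0.06-0.06j), -0.17-0.22j, -0.10+0.08j]] + [[(-0.03-0.06j), 0.11-0.05j, 0.33-0.18j, (0.09+0.15j)], [0.01+0.05j, (-0.08+0.02j), -0.24+0.09j, (-0.04-0.11j)], [-0.03+0.01j, -0.02-0.05j, -0.07-0.17j, 0.08-0.03j], [0.04+0.03j, (-0.06+0.06j), (-0.17+0.22j), (-0.1-0.08j)]]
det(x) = -0.07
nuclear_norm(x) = 2.51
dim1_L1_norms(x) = [1.37, 1.53, 0.66, 0.95]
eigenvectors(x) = [[0.59+0.00j, (0.62+0j), 0.67+0.00j, 0.67-0.00j], [(0.74+0j), -0.71+0.00j, -0.45+0.07j, (-0.45-0.07j)], [(-0.24+0j), 0.21+0.00j, 0.04+0.32j, 0.04-0.32j], [0.20+0.00j, (0.27+0j), -0.45-0.19j, -0.45+0.19j]]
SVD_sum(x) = [[0.41, 0.47, 0.23, 0.24], [0.36, 0.41, 0.20, 0.21], [-0.19, -0.22, -0.11, -0.11], [-0.07, -0.08, -0.04, -0.04]] + [[-0.24, 0.17, 0.30, -0.21], [0.31, -0.22, -0.39, 0.27], [0.03, -0.02, -0.03, 0.02], [0.09, -0.07, -0.12, 0.08]] + [[0.03, 0.06, -0.08, -0.09], [-0.01, -0.02, 0.03, 0.03], [0.01, 0.01, -0.02, -0.02], [0.10, 0.23, -0.29, -0.34]] + [[-0.03,0.02,-0.02,0.02], [-0.02,0.01,-0.01,0.01], [-0.1,0.08,-0.07,0.08], [0.01,-0.01,0.01,-0.01]]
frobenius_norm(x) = 1.40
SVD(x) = [[-0.7, 0.6, -0.27, -0.27], [-0.62, -0.77, 0.08, -0.17], [0.33, -0.06, -0.05, -0.94], [0.12, -0.23, -0.96, 0.11]] @ diag([1.0031100933850958, 0.7959903745338252, 0.5338345902264617, 0.17230813816007343]) @ [[-0.58,-0.66,-0.32,-0.35], [-0.5,0.37,0.64,-0.45], [-0.19,-0.45,0.57,0.66], [0.61,-0.47,0.41,-0.49]]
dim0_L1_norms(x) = [1.2, 1.13, 1.27, 0.91]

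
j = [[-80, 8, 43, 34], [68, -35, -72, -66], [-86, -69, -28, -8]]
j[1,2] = -72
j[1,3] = -66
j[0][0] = -80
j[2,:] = [-86, -69, -28, -8]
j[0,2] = 43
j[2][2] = -28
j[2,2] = -28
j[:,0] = [-80, 68, -86]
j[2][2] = -28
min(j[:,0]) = -86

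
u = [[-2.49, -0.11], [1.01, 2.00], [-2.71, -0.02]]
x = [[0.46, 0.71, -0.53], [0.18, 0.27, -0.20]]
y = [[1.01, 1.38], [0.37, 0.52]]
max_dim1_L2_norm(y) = 1.71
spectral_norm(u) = 3.88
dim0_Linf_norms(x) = [0.46, 0.71, 0.53]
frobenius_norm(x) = 1.07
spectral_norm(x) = 1.07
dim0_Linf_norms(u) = [2.71, 2.0]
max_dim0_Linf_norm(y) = 1.38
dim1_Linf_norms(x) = [0.71, 0.27]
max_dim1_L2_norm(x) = 1.0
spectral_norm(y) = 1.83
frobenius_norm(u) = 4.31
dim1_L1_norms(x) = [1.7, 0.65]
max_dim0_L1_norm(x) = 0.98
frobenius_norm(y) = 1.83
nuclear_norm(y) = 1.83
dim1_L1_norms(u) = [2.6, 3.01, 2.73]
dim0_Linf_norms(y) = [1.01, 1.38]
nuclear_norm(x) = 1.07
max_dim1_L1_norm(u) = 3.01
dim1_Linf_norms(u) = [2.49, 2.0, 2.71]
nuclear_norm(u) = 5.76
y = x @ u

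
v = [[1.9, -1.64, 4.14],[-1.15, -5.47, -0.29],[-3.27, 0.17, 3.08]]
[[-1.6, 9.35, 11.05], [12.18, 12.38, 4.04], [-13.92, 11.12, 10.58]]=v@[[1.97, -1.5, -0.72], [-2.52, -2.06, -0.73], [-2.29, 2.13, 2.71]]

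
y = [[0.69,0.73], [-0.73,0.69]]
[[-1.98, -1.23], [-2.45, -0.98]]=y @ [[0.42, -0.13], [-3.11, -1.56]]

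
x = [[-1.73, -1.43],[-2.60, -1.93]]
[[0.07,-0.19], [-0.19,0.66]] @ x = [[0.37, 0.27],  [-1.39, -1.0]]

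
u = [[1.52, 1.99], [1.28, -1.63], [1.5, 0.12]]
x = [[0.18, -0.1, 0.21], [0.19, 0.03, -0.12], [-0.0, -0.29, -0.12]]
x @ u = [[0.46, 0.55], [0.15, 0.31], [-0.55, 0.46]]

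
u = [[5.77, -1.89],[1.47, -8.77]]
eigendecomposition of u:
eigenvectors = [[0.99, 0.13],[0.10, 0.99]]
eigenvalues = [5.58, -8.58]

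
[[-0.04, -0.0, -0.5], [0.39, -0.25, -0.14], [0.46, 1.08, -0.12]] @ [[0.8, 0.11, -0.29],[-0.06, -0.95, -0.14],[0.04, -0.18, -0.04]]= [[-0.05,0.09,0.03], [0.32,0.31,-0.07], [0.30,-0.95,-0.28]]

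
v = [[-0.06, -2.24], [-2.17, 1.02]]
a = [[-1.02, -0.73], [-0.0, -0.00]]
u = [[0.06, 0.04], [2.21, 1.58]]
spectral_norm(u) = 2.72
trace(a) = -1.02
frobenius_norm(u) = 2.72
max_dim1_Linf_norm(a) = 1.02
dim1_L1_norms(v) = [2.3, 3.19]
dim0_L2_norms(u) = [2.21, 1.58]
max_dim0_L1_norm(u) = 2.27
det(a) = 0.00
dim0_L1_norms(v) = [2.23, 3.26]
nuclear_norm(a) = 1.25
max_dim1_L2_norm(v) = 2.4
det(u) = 0.01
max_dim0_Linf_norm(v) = 2.24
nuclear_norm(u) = 2.72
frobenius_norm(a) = 1.25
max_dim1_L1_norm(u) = 3.79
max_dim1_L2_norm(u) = 2.72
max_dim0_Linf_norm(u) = 2.21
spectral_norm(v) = 2.75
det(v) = -4.92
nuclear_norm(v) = 4.54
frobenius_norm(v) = 3.28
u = v @ a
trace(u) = 1.64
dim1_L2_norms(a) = [1.25, 0.0]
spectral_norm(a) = 1.25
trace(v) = 0.96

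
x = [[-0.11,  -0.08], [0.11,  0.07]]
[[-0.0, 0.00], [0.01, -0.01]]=x @ [[0.1, -0.11], [-0.08, 0.1]]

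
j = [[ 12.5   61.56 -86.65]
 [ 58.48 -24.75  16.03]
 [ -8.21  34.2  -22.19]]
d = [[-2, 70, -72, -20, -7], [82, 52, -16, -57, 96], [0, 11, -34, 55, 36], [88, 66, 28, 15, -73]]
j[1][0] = 58.48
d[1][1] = 52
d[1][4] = 96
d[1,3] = -57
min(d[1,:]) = -57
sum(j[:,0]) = 62.76999999999999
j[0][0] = 12.5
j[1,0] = 58.48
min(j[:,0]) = -8.21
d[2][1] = 11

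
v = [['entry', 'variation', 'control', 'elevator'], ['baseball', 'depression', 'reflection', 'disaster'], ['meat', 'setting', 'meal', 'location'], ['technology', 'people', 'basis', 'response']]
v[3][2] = 'basis'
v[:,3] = ['elevator', 'disaster', 'location', 'response']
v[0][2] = 'control'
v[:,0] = ['entry', 'baseball', 'meat', 'technology']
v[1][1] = 'depression'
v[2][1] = 'setting'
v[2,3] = 'location'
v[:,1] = ['variation', 'depression', 'setting', 'people']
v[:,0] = ['entry', 'baseball', 'meat', 'technology']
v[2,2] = 'meal'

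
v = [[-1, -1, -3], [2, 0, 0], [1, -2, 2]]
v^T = [[-1, 2, 1], [-1, 0, -2], [-3, 0, 2]]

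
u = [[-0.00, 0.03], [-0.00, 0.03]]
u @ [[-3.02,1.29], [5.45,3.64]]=[[0.16,0.11], [0.16,0.11]]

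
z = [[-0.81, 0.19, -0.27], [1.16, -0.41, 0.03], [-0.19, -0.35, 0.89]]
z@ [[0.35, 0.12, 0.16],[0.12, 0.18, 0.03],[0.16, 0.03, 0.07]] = [[-0.3, -0.07, -0.14], [0.36, 0.07, 0.18], [0.03, -0.06, 0.02]]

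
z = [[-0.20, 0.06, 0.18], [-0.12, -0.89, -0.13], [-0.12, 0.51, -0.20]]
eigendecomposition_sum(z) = [[-0.09+0.14j, (0.09+0.08j), 0.10+0.12j], [(0.04-0.01j), (-0.01-0.03j), -0.00-0.04j], [-0.14-0.12j, -0.10+0.10j, -0.15+0.09j]] + [[-0.09-0.14j, 0.09-0.08j, 0.10-0.12j], [0.04+0.01j, -0.01+0.03j, (-0+0.04j)], [-0.14+0.12j, (-0.1-0.1j), (-0.15-0.09j)]] + [[-0.03+0.00j, -0.13+0.00j, -0.02+0.00j], [(-0.2+0j), (-0.88+0j), -0.13+0.00j], [0.16-0.00j, 0.72-0.00j, 0.11-0.00j]]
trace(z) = -1.29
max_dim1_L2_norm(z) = 0.91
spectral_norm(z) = 1.03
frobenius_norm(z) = 1.10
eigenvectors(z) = [[-0.10-0.63j, (-0.1+0.63j), -0.11+0.00j], [(-0.09+0.14j), -0.09-0.14j, -0.77+0.00j], [0.75+0.00j, (0.75-0j), (0.63+0j)]]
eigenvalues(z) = [(-0.24+0.2j), (-0.24-0.2j), (-0.8+0j)]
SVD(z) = [[0.06, -0.51, -0.86], [-0.87, 0.4, -0.29], [0.49, 0.77, -0.42]] @ diag([1.0283812137329011, 0.2983825091365137, 0.2594223534752616]) @ [[0.03,1.0,0.03], [-0.13,0.03,-0.99], [0.99,-0.03,-0.13]]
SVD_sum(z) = [[0.0,0.06,0.0],[-0.03,-0.9,-0.02],[0.02,0.5,0.01]] + [[0.02, -0.0, 0.15],[-0.02, 0.0, -0.12],[-0.03, 0.01, -0.23]] + [[-0.22, 0.01, 0.03], [-0.07, 0.00, 0.01], [-0.11, 0.0, 0.01]]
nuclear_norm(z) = 1.59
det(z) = -0.08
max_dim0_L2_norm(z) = 1.03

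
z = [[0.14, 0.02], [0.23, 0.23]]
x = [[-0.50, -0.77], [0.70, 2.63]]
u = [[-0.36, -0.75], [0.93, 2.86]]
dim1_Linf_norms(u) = [0.75, 2.86]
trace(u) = 2.50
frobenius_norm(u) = 3.12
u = x + z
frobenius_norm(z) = 0.35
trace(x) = 2.13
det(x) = -0.78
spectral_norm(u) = 3.12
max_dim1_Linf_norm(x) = 2.63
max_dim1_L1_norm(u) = 3.79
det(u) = -0.33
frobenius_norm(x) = 2.87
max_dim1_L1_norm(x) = 3.33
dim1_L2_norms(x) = [0.92, 2.72]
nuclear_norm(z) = 0.43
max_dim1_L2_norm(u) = 3.01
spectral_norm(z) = 0.35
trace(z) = 0.37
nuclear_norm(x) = 3.13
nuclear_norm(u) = 3.23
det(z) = 0.03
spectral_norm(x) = 2.86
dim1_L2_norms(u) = [0.83, 3.01]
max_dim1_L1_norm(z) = 0.46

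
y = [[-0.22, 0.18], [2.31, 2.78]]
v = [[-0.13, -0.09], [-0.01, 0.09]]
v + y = [[-0.35,0.09], [2.30,2.87]]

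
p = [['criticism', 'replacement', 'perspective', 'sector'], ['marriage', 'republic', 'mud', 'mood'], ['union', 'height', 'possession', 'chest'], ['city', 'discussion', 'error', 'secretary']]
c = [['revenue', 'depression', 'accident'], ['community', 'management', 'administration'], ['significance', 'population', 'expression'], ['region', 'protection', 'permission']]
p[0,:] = ['criticism', 'replacement', 'perspective', 'sector']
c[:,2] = ['accident', 'administration', 'expression', 'permission']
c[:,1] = ['depression', 'management', 'population', 'protection']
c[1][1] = 'management'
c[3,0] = 'region'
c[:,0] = ['revenue', 'community', 'significance', 'region']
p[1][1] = 'republic'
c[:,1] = ['depression', 'management', 'population', 'protection']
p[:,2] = ['perspective', 'mud', 'possession', 'error']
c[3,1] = 'protection'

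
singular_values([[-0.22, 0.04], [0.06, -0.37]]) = [0.39, 0.21]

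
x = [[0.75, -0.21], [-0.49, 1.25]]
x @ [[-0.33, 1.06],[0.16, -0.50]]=[[-0.28,0.9], [0.36,-1.14]]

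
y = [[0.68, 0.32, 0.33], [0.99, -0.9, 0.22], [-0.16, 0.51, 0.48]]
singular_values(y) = [1.45, 0.9, 0.32]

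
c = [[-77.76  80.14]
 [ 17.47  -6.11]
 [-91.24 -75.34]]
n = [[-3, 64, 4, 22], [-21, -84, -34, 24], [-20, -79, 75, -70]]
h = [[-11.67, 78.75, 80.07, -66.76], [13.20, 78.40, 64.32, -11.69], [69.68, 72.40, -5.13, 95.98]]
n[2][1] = -79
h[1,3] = -11.69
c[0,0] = -77.76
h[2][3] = 95.98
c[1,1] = -6.11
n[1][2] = -34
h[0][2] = 80.07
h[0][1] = 78.75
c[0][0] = -77.76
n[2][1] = -79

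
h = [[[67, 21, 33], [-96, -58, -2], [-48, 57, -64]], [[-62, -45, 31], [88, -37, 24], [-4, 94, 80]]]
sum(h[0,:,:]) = -90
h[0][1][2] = -2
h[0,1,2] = -2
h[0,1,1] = -58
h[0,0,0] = 67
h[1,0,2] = 31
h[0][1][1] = -58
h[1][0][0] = -62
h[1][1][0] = 88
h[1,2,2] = 80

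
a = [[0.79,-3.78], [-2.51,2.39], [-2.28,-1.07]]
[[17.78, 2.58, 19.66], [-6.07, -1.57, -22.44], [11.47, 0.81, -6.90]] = a @ [[-2.57, -0.03, 4.98], [-5.24, -0.69, -4.16]]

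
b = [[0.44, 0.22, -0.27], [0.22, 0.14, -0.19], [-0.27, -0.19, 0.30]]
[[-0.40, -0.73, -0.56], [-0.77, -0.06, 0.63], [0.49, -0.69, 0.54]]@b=[[-0.19,-0.08,0.08],[-0.52,-0.30,0.41],[-0.08,-0.09,0.16]]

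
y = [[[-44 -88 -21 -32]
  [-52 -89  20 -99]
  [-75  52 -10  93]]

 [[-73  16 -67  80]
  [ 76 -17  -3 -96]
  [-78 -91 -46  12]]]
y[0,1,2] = 20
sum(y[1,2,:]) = -203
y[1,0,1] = 16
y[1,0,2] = -67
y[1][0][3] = 80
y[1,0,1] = 16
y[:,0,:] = [[-44, -88, -21, -32], [-73, 16, -67, 80]]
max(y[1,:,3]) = 80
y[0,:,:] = [[-44, -88, -21, -32], [-52, -89, 20, -99], [-75, 52, -10, 93]]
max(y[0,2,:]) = 93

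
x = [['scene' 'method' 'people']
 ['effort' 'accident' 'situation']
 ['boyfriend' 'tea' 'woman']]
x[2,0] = 'boyfriend'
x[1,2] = 'situation'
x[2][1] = 'tea'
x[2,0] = 'boyfriend'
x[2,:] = ['boyfriend', 'tea', 'woman']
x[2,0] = 'boyfriend'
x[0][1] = 'method'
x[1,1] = 'accident'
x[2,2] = 'woman'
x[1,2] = 'situation'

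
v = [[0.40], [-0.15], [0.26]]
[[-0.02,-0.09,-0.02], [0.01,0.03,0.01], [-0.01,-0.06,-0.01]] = v @ [[-0.05, -0.22, -0.04]]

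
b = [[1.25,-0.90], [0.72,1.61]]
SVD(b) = [[-0.47, 0.88], [0.88, 0.47]] @ diag([1.8447180526303921, 1.44222581668043]) @ [[0.03, 1.0], [1.0, -0.03]]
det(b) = 2.66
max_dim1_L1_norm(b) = 2.33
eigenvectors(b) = [[0.75+0.00j, (0.75-0j)], [(-0.15-0.65j), (-0.15+0.65j)]]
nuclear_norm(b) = 3.29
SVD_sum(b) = [[-0.02, -0.87],  [0.04, 1.63]] + [[1.27, -0.03], [0.68, -0.02]]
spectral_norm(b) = 1.84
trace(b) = 2.86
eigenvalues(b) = [(1.43+0.78j), (1.43-0.78j)]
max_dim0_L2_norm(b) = 1.84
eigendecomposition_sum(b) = [[0.62+0.56j, -0.45+0.82j], [0.36-0.66j, (0.8+0.23j)]] + [[0.62-0.56j, (-0.45-0.82j)], [(0.36+0.66j), 0.80-0.23j]]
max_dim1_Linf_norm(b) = 1.61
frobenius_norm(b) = 2.34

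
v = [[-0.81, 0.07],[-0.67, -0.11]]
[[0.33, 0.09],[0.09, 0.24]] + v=[[-0.48,0.16], [-0.58,0.13]]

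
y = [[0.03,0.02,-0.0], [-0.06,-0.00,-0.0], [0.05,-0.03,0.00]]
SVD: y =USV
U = [[-0.31,-0.71,0.63], [0.70,0.27,0.66], [-0.64,0.65,0.42]]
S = [0.08, 0.03, 0.0]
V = [[-0.99, 0.15, -0.00], [-0.15, -0.99, -0.00], [0.00, 0.0, 1.00]]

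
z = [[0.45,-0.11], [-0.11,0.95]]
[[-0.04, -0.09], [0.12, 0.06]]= z @[[-0.05,-0.20], [0.12,0.04]]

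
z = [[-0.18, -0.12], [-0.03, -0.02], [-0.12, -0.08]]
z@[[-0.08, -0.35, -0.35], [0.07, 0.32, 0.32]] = [[0.01, 0.02, 0.02], [0.00, 0.00, 0.00], [0.0, 0.02, 0.02]]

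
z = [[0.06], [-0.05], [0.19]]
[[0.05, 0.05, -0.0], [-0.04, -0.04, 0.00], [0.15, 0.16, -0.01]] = z @ [[0.8, 0.84, -0.04]]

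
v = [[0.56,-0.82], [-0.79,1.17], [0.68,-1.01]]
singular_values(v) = [2.11, 0.01]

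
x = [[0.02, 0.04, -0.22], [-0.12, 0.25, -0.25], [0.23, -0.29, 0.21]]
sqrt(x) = [[0.33,-0.09,-0.32], [-0.04,0.38,-0.32], [0.28,-0.32,0.44]]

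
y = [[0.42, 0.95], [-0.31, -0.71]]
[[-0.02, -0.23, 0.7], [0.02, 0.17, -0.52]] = y @ [[-0.05, -0.47, 1.47], [-0.00, -0.03, 0.09]]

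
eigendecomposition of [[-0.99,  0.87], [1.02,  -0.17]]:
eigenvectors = [[-0.82, -0.52],[0.58, -0.86]]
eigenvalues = [-1.61, 0.45]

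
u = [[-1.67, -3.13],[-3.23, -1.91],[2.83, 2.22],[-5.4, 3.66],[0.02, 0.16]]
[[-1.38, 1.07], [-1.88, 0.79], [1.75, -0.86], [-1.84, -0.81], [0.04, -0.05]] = u @ [[0.47, -0.06],[0.19, -0.31]]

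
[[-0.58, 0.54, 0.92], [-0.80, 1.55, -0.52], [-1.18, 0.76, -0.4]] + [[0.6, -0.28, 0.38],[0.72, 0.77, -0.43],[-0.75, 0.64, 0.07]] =[[0.02,  0.26,  1.30], [-0.08,  2.32,  -0.95], [-1.93,  1.40,  -0.33]]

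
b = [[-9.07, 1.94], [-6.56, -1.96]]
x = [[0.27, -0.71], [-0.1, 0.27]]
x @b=[[2.21, 1.92], [-0.86, -0.72]]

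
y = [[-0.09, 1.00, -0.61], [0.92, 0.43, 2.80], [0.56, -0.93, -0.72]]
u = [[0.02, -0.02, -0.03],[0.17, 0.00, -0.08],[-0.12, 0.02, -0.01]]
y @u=[[0.24,-0.01,-0.07],[-0.24,0.04,-0.09],[-0.06,-0.03,0.06]]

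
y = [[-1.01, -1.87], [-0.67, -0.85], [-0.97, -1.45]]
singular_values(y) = [2.95, 0.19]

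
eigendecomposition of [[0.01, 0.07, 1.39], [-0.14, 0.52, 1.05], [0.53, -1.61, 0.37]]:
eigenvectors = [[(0.95+0j), (-0.67+0j), -0.67-0.00j],[0.31+0.00j, (-0.51+0.14j), (-0.51-0.14j)],[(-0.03+0j), (-0.19-0.48j), -0.19+0.48j]]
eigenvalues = [(-0.01+0j), (0.45+0.98j), (0.45-0.98j)]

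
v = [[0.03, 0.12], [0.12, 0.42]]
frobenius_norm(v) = 0.45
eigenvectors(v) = [[-0.96, -0.27], [0.27, -0.96]]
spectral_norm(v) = 0.45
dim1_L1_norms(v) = [0.15, 0.54]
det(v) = -0.00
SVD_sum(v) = [[0.03, 0.12],[0.12, 0.42]] + [[-0.0, 0.0], [0.00, -0.00]]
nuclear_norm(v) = 0.46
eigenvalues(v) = [-0.0, 0.45]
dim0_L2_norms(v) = [0.12, 0.44]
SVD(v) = [[-0.27, -0.96], [-0.96, 0.27]] @ diag([0.4539650628371062, 0.003965062837106219]) @ [[-0.27, -0.96],[0.96, -0.27]]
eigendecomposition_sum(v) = [[-0.0,0.0], [0.0,-0.00]] + [[0.03, 0.12], [0.12, 0.42]]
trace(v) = 0.45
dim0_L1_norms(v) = [0.15, 0.54]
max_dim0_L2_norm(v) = 0.44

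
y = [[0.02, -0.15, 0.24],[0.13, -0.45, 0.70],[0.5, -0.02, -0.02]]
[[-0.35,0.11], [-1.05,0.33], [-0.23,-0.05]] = y @ [[-0.57, -0.10], [-0.76, -0.27], [-1.88, 0.31]]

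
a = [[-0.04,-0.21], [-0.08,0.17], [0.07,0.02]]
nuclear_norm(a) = 0.38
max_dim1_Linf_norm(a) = 0.21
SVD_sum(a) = [[0.01, -0.21], [-0.01, 0.17], [-0.00, 0.02]] + [[-0.05, -0.0], [-0.07, -0.0], [0.07, 0.00]]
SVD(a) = [[0.76,0.47], [-0.64,0.62], [-0.06,-0.63]] @ diag([0.27136275249002484, 0.11252669266017516]) @ [[0.06, -1.00], [-1.00, -0.06]]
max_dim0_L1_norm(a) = 0.4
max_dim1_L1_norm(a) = 0.25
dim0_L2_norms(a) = [0.11, 0.27]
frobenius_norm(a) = 0.29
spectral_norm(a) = 0.27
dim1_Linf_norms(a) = [0.21, 0.17, 0.07]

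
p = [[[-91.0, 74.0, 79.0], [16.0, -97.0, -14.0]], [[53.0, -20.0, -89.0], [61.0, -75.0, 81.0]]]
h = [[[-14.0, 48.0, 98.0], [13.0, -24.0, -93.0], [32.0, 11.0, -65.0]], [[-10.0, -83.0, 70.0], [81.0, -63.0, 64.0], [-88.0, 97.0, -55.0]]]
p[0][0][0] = -91.0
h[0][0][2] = 98.0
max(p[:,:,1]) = 74.0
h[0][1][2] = -93.0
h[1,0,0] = -10.0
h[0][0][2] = 98.0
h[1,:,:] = [[-10.0, -83.0, 70.0], [81.0, -63.0, 64.0], [-88.0, 97.0, -55.0]]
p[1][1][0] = 61.0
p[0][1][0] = 16.0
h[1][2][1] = 97.0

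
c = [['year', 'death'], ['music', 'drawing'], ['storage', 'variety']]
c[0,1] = 'death'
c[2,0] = 'storage'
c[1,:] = ['music', 'drawing']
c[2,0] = 'storage'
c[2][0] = 'storage'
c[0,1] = 'death'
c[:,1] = ['death', 'drawing', 'variety']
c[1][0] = 'music'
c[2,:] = ['storage', 'variety']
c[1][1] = 'drawing'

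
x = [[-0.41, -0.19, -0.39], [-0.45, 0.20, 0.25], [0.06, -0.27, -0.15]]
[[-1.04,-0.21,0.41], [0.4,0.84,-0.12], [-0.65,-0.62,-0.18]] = x@[[0.58,-0.79,-0.02], [1.88,1.86,1.70], [1.15,0.46,-1.87]]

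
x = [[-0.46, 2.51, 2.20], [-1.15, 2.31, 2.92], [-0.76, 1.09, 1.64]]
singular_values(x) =[5.52, 0.73, 0.0]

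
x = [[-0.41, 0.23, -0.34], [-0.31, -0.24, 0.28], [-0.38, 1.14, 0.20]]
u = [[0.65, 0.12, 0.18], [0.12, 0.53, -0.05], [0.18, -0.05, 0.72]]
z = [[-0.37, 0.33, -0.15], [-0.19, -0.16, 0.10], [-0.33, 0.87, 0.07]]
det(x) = 0.29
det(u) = 0.22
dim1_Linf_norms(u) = [0.65, 0.53, 0.72]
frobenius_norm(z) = 1.10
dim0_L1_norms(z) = [0.89, 1.36, 0.32]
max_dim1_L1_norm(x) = 1.72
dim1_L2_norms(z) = [0.52, 0.27, 0.93]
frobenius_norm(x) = 1.43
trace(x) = -0.45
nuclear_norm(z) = 1.54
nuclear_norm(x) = 2.22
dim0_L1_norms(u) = [0.95, 0.7, 0.95]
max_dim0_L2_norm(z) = 0.94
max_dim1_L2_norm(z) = 0.93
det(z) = 0.06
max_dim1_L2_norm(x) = 1.22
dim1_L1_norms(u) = [0.95, 0.7, 0.95]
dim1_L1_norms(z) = [0.85, 0.45, 1.27]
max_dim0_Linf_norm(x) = 1.14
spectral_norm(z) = 1.04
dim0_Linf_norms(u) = [0.65, 0.53, 0.72]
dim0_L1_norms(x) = [1.1, 1.61, 0.82]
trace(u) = 1.90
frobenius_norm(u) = 1.15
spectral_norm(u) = 0.87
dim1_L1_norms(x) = [0.98, 0.83, 1.72]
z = u @ x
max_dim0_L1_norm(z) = 1.36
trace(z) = -0.46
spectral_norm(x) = 1.26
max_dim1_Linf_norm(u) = 0.72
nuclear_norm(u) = 1.90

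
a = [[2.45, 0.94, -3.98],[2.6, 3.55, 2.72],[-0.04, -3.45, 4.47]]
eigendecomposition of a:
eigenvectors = [[(0.78+0j), (0.61+0j), 0.61-0.00j], [(0.2+0j), (-0.54-0.21j), (-0.54+0.21j)], [-0.59+0.00j, -0.12-0.52j, -0.12+0.52j]]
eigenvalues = [(5.69+0j), (2.39+3.07j), (2.39-3.07j)]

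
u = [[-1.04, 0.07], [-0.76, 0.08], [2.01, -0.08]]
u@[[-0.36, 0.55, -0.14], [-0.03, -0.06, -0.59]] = [[0.37,-0.58,0.10], [0.27,-0.42,0.06], [-0.72,1.11,-0.23]]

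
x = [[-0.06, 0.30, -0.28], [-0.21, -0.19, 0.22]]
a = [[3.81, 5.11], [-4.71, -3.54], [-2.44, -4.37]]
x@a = [[-0.96,-0.14], [-0.44,-1.36]]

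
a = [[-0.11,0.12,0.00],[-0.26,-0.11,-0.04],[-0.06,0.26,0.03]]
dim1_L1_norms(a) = [0.23, 0.41, 0.35]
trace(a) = -0.19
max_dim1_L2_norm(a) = 0.29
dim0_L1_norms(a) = [0.43, 0.49, 0.07]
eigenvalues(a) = [(-0.1+0.2j), (-0.1-0.2j), (0.01+0j)]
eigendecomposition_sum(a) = [[(-0.06+0.08j), 0.06+0.04j, 0.00+0.01j],[(-0.13-0.08j), (-0.05+0.1j), -0.02+0.00j],[-0.02+0.17j, (0.13+0.01j), (0.01+0.02j)]] + [[(-0.06-0.08j), 0.06-0.04j, -0.01j], [-0.13+0.08j, -0.05-0.10j, -0.02-0.00j], [-0.02-0.17j, 0.13-0.01j, 0.01-0.02j]] + [[-0j,(-0+0j),(-0+0j)], [0.00-0.00j,-0.00+0.00j,-0.00+0.00j], [-0.01+0.00j,-0j,0.01-0.00j]]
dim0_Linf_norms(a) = [0.26, 0.26, 0.04]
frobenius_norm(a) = 0.42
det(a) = 0.00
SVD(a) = [[0.36, 0.41, -0.84], [-0.43, 0.87, 0.24], [0.83, 0.28, 0.49]] @ diag([0.3094657974441264, 0.2900113032363567, 0.004936011286541679]) @ [[0.08, 0.99, 0.14],[-0.99, 0.09, -0.09],[-0.10, -0.13, 0.99]]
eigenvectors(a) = [[(0.33+0.18j), 0.33-0.18j, (-0.1+0j)], [(-0.27+0.56j), (-0.27-0.56j), -0.10+0.00j], [(0.69+0j), 0.69-0.00j, (0.99+0j)]]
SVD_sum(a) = [[0.01, 0.11, 0.01], [-0.01, -0.13, -0.02], [0.02, 0.25, 0.03]] + [[-0.12, 0.01, -0.01], [-0.25, 0.02, -0.02], [-0.08, 0.01, -0.01]] + [[0.0, 0.0, -0.00], [-0.0, -0.0, 0.00], [-0.00, -0.00, 0.00]]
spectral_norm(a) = 0.31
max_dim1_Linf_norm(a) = 0.26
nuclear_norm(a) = 0.60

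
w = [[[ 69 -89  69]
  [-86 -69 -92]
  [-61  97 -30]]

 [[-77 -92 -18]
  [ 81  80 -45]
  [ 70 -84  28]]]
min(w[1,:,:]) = -92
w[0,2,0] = -61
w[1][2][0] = 70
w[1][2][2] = 28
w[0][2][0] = -61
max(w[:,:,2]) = 69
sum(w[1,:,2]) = -35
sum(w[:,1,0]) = -5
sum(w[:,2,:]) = 20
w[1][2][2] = 28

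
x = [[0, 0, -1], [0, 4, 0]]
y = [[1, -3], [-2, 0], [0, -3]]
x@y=[[0, 3], [-8, 0]]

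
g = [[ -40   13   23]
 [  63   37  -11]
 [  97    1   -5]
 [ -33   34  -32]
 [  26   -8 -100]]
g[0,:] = [-40, 13, 23]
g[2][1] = 1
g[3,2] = -32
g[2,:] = [97, 1, -5]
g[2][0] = 97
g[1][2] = -11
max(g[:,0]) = 97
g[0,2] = 23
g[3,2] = -32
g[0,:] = [-40, 13, 23]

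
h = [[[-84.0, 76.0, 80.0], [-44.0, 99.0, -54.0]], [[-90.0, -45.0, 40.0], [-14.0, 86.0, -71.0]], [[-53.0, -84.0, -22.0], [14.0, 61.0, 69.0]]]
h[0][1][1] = 99.0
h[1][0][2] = 40.0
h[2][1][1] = 61.0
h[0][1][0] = -44.0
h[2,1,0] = 14.0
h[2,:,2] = [-22.0, 69.0]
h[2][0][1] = -84.0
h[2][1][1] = 61.0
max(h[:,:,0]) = 14.0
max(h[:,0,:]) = 80.0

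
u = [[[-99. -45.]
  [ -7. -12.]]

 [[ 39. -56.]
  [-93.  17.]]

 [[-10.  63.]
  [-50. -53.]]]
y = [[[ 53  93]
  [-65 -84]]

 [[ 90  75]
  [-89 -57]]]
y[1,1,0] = -89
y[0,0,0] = 53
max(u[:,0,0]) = 39.0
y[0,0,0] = 53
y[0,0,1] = 93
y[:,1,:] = [[-65, -84], [-89, -57]]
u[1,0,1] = -56.0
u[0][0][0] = -99.0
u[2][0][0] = -10.0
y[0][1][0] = -65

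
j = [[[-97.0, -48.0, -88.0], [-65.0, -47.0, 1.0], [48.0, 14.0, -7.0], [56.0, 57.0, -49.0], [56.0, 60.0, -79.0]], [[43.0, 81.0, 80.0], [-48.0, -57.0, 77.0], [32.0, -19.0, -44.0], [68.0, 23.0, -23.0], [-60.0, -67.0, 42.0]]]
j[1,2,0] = 32.0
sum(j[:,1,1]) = -104.0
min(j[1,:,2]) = -44.0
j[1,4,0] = -60.0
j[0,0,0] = -97.0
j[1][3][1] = 23.0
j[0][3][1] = 57.0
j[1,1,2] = 77.0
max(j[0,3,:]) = 57.0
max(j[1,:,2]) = 80.0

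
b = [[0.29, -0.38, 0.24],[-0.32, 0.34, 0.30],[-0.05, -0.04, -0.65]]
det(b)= 0.031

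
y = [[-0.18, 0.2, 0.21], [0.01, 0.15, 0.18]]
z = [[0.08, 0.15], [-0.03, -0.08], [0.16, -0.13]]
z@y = [[-0.01, 0.04, 0.04], [0.00, -0.02, -0.02], [-0.03, 0.01, 0.01]]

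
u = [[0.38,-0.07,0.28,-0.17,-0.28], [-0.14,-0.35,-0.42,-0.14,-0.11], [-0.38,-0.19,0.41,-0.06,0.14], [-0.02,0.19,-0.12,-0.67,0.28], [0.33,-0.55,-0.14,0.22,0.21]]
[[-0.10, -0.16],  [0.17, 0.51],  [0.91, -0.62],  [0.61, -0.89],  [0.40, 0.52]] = u @ [[-0.53, 0.20], [-1.13, -0.42], [0.70, -1.09], [-0.86, 1.07], [1.14, -0.8]]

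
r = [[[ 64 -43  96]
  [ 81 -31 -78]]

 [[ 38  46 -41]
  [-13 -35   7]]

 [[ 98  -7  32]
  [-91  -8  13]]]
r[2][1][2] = 13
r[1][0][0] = 38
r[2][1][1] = -8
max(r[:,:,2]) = 96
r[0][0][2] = 96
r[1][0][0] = 38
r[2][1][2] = 13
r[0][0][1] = -43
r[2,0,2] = 32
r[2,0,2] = 32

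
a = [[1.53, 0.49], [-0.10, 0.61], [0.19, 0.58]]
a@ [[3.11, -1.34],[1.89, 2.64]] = [[5.68, -0.76], [0.84, 1.74], [1.69, 1.28]]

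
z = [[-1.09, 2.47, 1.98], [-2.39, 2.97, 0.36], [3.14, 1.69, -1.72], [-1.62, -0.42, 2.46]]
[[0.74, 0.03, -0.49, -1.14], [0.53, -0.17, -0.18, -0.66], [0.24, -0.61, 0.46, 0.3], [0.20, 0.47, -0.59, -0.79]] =z @ [[0.05, -0.06, 0.03, -0.0], [0.20, -0.12, -0.01, -0.18], [0.15, 0.13, -0.22, -0.35]]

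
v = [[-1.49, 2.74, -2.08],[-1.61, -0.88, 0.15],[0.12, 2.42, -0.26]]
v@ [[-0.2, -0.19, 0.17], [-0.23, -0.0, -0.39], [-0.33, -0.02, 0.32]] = [[0.35, 0.32, -1.99],  [0.47, 0.30, 0.12],  [-0.49, -0.02, -1.01]]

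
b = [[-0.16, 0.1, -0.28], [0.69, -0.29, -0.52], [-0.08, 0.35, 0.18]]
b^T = [[-0.16,0.69,-0.08], [0.10,-0.29,0.35], [-0.28,-0.52,0.18]]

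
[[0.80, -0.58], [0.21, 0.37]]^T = [[0.8,0.21], [-0.58,0.37]]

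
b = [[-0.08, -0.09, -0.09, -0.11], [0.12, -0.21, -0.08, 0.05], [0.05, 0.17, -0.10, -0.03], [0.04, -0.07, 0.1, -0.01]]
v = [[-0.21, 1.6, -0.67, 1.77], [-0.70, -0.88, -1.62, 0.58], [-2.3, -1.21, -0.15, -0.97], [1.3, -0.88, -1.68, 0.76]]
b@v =[[0.14, 0.16, 0.4, -0.19], [0.37, 0.43, 0.19, 0.21], [0.06, 0.08, -0.24, 0.26], [-0.2, 0.01, 0.09, -0.07]]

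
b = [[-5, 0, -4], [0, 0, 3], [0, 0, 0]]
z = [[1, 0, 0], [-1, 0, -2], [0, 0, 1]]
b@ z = [[-5, 0, -4], [0, 0, 3], [0, 0, 0]]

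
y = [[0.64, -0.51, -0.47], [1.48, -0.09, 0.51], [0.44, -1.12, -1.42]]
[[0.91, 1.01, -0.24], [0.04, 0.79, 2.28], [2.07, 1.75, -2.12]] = y @ [[0.09, 0.88, 0.98], [-1.29, 0.04, 0.17], [-0.41, -0.99, 1.66]]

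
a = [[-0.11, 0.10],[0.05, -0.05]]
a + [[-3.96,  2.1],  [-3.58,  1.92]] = [[-4.07,2.2], [-3.53,1.87]]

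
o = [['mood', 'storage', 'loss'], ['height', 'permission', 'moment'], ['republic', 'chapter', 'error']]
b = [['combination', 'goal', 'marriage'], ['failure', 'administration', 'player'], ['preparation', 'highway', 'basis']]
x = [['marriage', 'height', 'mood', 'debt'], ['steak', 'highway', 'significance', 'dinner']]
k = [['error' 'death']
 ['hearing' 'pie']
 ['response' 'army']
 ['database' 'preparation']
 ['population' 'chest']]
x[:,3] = ['debt', 'dinner']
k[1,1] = 'pie'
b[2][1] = 'highway'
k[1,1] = 'pie'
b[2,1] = 'highway'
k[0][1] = 'death'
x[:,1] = ['height', 'highway']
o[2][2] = 'error'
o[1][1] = 'permission'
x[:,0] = ['marriage', 'steak']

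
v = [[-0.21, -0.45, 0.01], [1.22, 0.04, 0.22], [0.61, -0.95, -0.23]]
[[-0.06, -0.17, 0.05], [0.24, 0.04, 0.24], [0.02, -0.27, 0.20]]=v@ [[0.17, 0.05, 0.15], [0.05, 0.36, -0.18], [0.15, -0.18, 0.28]]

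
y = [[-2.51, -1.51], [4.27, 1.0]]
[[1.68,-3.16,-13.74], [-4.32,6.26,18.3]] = y @ [[-1.23, 1.6, 3.53],[0.93, -0.57, 3.23]]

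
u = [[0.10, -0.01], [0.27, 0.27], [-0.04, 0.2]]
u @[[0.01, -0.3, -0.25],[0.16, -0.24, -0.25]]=[[-0.00, -0.03, -0.02],[0.05, -0.15, -0.14],[0.03, -0.04, -0.04]]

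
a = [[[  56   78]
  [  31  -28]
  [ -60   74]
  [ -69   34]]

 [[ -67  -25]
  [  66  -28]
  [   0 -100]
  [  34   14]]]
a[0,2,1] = 74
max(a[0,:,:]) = 78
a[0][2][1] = 74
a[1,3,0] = 34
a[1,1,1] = -28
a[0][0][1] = 78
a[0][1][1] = -28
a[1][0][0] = -67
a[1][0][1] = -25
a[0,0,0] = 56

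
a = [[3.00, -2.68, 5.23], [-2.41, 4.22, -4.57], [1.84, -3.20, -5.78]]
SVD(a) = [[-0.67, -0.16, -0.72],[0.65, 0.34, -0.68],[0.36, -0.93, -0.13]] @ diag([9.646997468774247, 6.414359745440976, 0.9285089625467865]) @ [[-0.30, 0.35, -0.88], [-0.47, 0.75, 0.46], [-0.83, -0.55, 0.06]]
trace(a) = 1.44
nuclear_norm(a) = 16.99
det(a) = -57.46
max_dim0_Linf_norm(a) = 5.78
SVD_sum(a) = [[1.97,-2.29,5.74],  [-1.9,2.21,-5.55],  [-1.04,1.21,-3.03]] + [[0.47,  -0.76,  -0.47], [-1.03,  1.66,  1.02], [2.78,  -4.48,  -2.74]] + [[0.56, 0.37, -0.04], [0.52, 0.35, -0.04], [0.10, 0.07, -0.01]]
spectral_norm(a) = 9.65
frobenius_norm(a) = 11.62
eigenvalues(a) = [8.01, 0.95, -7.52]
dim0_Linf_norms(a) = [3.0, 4.22, 5.78]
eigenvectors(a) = [[-0.65, 0.83, -0.37],[0.72, 0.56, 0.27],[-0.25, -0.04, 0.89]]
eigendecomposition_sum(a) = [[2.75, -3.92, 2.34], [-3.04, 4.34, -2.59], [1.07, -1.53, 0.91]] + [[0.58, 0.55, 0.08], [0.39, 0.37, 0.05], [-0.03, -0.03, -0.00]] + [[-0.33, 0.69, 2.81], [0.24, -0.50, -2.03], [0.79, -1.64, -6.69]]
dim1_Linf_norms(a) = [5.23, 4.57, 5.78]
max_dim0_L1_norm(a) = 15.58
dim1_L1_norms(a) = [10.91, 11.2, 10.82]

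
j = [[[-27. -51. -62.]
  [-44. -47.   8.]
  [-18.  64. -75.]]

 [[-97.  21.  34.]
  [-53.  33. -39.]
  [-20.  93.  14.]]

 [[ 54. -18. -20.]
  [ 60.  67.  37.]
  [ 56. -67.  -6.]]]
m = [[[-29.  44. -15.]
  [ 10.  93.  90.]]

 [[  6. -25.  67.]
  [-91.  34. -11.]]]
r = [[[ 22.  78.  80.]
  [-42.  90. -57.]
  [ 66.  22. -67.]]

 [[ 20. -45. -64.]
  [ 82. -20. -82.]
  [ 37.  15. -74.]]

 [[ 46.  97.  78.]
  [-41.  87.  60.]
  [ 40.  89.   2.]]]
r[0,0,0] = 22.0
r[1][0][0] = 20.0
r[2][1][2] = 60.0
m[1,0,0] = 6.0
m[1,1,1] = 34.0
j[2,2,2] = -6.0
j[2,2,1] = -67.0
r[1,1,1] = -20.0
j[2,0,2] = -20.0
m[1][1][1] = 34.0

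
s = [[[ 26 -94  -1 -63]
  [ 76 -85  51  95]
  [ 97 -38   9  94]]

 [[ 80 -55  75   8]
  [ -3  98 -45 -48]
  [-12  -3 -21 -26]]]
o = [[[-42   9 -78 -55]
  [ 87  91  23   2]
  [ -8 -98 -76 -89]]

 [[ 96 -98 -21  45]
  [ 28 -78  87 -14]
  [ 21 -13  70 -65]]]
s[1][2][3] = -26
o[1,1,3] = -14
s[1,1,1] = 98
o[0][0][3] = -55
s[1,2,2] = -21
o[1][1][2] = 87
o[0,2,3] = -89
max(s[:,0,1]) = -55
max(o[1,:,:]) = 96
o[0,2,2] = -76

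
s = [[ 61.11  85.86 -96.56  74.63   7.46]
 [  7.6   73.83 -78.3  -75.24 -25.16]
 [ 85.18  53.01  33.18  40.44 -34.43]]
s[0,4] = 7.46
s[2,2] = 33.18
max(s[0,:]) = 85.86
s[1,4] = -25.16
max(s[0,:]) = 85.86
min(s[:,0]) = 7.6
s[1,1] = 73.83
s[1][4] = -25.16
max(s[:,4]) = 7.46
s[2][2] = 33.18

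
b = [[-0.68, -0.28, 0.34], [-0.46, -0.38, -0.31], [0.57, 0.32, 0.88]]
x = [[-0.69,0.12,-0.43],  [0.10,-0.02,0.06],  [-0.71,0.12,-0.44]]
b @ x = [[0.20, -0.04, 0.13],[0.50, -0.08, 0.31],[-0.99, 0.17, -0.61]]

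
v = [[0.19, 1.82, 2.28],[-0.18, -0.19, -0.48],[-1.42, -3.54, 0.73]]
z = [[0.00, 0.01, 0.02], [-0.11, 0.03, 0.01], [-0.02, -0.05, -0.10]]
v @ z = [[-0.25, -0.06, -0.21], [0.03, 0.02, 0.04], [0.37, -0.16, -0.14]]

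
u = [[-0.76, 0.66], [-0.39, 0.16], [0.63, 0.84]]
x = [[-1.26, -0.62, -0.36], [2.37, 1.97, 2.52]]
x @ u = [[0.97, -1.23], [-0.98, 4.0]]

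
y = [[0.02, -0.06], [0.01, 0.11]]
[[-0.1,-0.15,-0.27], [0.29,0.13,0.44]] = y@[[2.41, -3.14, -1.12], [2.46, 1.47, 4.11]]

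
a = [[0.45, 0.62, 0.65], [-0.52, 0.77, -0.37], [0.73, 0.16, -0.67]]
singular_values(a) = [1.01, 1.0, 1.0]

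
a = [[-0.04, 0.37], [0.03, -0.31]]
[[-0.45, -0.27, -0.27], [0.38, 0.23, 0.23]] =a @ [[-0.59,0.74,0.04], [-1.28,-0.66,-0.73]]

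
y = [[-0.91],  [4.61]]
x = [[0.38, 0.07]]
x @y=[[-0.02]]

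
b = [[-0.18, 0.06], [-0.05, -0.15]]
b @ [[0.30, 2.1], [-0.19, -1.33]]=[[-0.07, -0.46], [0.01, 0.09]]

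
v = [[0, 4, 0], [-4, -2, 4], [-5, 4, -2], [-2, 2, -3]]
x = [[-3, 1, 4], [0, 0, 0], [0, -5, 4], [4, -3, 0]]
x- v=[[-3, -3, 4], [4, 2, -4], [5, -9, 6], [6, -5, 3]]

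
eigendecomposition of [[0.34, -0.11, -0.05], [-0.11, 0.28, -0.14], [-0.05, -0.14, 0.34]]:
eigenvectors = [[0.45,0.82,0.35], [0.72,-0.10,-0.69], [0.53,-0.57,0.63]]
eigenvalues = [0.11, 0.39, 0.46]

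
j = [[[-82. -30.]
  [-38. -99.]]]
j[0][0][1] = -30.0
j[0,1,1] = -99.0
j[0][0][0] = -82.0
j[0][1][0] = -38.0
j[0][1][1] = -99.0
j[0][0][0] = -82.0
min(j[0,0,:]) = -82.0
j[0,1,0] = -38.0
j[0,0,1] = -30.0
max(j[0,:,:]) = -30.0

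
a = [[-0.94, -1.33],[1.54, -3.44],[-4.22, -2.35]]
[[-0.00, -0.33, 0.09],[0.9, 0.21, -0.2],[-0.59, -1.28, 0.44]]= a@[[0.23, 0.27, -0.11],[-0.16, 0.06, 0.01]]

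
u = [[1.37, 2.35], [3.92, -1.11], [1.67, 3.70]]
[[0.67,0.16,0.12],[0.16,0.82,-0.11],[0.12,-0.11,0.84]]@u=[[1.75, 1.84], [3.25, -0.94], [1.14, 3.51]]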